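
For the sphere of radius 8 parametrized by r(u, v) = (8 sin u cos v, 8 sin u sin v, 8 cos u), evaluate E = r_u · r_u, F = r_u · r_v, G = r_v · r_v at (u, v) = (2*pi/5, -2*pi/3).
E = 64;  F = 0;  G = 8*sqrt(5) + 40

Partials: r_u = (8*cos(u)*cos(v), 8*sin(v)*cos(u), -8*sin(u)), r_v = (-8*sin(u)*sin(v), 8*sin(u)*cos(v), 0). As functions of (u, v):
  E = r_u · r_u = 64,
  F = r_u · r_v = 0,
  G = r_v · r_v = 64*sin(u)^2.
Evaluating at (u, v) = (2*pi/5, -2*pi/3): E = 64, F = 0, G = 8*sqrt(5) + 40.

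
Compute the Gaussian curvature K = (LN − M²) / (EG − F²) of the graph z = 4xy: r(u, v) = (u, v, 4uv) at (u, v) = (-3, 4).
K = -16/160801

Coefficients of the first fundamental form: E = 16*v^2 + 1, F = 16*u*v, G = 16*u^2 + 1.
Coefficients of the second fundamental form: L = 0, M = 4/sqrt(16*u^2 + 16*v^2 + 1), N = 0.
Assemble K = (LN − M²)/(EG − F²) = -16/(256*u^4 + 512*u^2*v^2 + 32*u^2 + 256*v^4 + 32*v^2 + 1). At (u, v) = (-3, 4): K = -16/160801.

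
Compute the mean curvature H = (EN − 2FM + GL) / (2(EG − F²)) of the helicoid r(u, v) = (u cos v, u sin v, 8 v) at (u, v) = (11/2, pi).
H = 0

With E = 1, F = 0, G = u^2 + 64, L = 0, M = -8/sqrt(u^2 + 64), N = 0, assemble
  H = (EN − 2FM + GL) / (2(EG − F²)) = 0.
At (u, v) = (11/2, pi): H = 0.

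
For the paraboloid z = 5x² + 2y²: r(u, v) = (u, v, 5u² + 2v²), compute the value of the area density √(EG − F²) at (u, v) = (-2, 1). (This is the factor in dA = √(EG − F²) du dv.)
√(EG − F²)|_{(-2, 1)} = sqrt(417)

E = 100*u^2 + 1, F = 40*u*v, G = 16*v^2 + 1, so EG − F² = 100*u^2 + 16*v^2 + 1. Taking the positive square root: √(EG − F²) = sqrt(100*u^2 + 16*v^2 + 1). At (u, v) = (-2, 1): sqrt(417).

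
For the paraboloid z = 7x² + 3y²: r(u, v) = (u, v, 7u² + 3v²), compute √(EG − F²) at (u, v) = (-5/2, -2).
√(EG − F²)|_{(-5/2, -2)} = sqrt(1370)

E = 196*u^2 + 1, F = 84*u*v, G = 36*v^2 + 1; EG − F² = 196*u^2 + 36*v^2 + 1; √(EG − F²) = sqrt(196*u^2 + 36*v^2 + 1). At the given point: sqrt(1370).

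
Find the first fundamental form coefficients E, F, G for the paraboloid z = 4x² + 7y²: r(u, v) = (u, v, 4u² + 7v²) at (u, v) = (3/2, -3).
E = 145;  F = -504;  G = 1765

Partials: r_u = (1, 0, 8*u), r_v = (0, 1, 14*v). As functions of (u, v):
  E = r_u · r_u = 64*u^2 + 1,
  F = r_u · r_v = 112*u*v,
  G = r_v · r_v = 196*v^2 + 1.
Evaluating at (u, v) = (3/2, -3): E = 145, F = -504, G = 1765.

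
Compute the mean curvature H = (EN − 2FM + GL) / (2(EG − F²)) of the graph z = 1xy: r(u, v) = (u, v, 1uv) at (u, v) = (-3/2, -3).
H = -36/343

With E = v^2 + 1, F = u*v, G = u^2 + 1, L = 0, M = 1/sqrt(u^2 + v^2 + 1), N = 0, assemble
  H = (EN − 2FM + GL) / (2(EG − F²)) = -u*v/(u^2 + v^2 + 1)^(3/2).
At (u, v) = (-3/2, -3): H = -36/343.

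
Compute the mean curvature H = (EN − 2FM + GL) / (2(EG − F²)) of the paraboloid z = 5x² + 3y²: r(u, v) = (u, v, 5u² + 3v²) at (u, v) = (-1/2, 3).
H = 1703*sqrt(14)/24500

With E = 100*u^2 + 1, F = 60*u*v, G = 36*v^2 + 1, L = 10/sqrt(100*u^2 + 36*v^2 + 1), M = 0, N = 6/sqrt(100*u^2 + 36*v^2 + 1), assemble
  H = (EN − 2FM + GL) / (2(EG − F²)) = 4*(75*u^2 + 45*v^2 + 2)/(100*u^2 + 36*v^2 + 1)^(3/2).
At (u, v) = (-1/2, 3): H = 1703*sqrt(14)/24500.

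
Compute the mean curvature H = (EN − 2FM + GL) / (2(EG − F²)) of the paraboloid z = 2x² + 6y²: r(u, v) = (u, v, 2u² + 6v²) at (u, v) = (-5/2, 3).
H = 3200*sqrt(1397)/1951609

With E = 16*u^2 + 1, F = 48*u*v, G = 144*v^2 + 1, L = 4/sqrt(16*u^2 + 144*v^2 + 1), M = 0, N = 12/sqrt(16*u^2 + 144*v^2 + 1), assemble
  H = (EN − 2FM + GL) / (2(EG − F²)) = 8*(12*u^2 + 36*v^2 + 1)/(16*u^2 + 144*v^2 + 1)^(3/2).
At (u, v) = (-5/2, 3): H = 3200*sqrt(1397)/1951609.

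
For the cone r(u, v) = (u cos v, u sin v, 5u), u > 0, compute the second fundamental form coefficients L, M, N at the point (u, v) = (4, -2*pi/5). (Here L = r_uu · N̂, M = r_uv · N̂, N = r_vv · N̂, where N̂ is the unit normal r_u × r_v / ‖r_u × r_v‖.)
L = 0;  M = 0;  N = 10*sqrt(26)/13

Compute the unit normal N̂(u, v) = (-5*sqrt(26)*u*cos(v)/(26*Abs(u)), -5*sqrt(26)*u*sin(v)/(26*Abs(u)), sqrt(26)*u/(26*Abs(u))), and the second partials r_uu, r_uv, r_vv. Take dot products:
  L(u, v) = r_uu · N̂ = 0,
  M(u, v) = r_uv · N̂ = 0,
  N(u, v) = r_vv · N̂ = 5*sqrt(26)*u^2/(26*Abs(u)).
Evaluating at (u, v) = (4, -2*pi/5):
  L = 0, M = 0, N = 10*sqrt(26)/13.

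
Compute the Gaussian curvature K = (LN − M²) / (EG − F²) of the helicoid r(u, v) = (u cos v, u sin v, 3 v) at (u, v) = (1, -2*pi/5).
K = -9/100

Coefficients of the first fundamental form: E = 1, F = 0, G = u^2 + 9.
Coefficients of the second fundamental form: L = 0, M = -3/sqrt(u^2 + 9), N = 0.
Assemble K = (LN − M²)/(EG − F²) = -9/(u^2 + 9)^2. At (u, v) = (1, -2*pi/5): K = -9/100.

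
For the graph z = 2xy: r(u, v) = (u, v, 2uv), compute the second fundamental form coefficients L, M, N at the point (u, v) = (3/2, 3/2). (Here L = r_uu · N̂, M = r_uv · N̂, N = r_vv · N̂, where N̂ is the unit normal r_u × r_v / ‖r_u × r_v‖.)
L = 0;  M = 2*sqrt(19)/19;  N = 0

Compute the unit normal N̂(u, v) = (-2*v/sqrt(4*u^2 + 4*v^2 + 1), -2*u/sqrt(4*u^2 + 4*v^2 + 1), 1/sqrt(4*u^2 + 4*v^2 + 1)), and the second partials r_uu, r_uv, r_vv. Take dot products:
  L(u, v) = r_uu · N̂ = 0,
  M(u, v) = r_uv · N̂ = 2/sqrt(4*u^2 + 4*v^2 + 1),
  N(u, v) = r_vv · N̂ = 0.
Evaluating at (u, v) = (3/2, 3/2):
  L = 0, M = 2*sqrt(19)/19, N = 0.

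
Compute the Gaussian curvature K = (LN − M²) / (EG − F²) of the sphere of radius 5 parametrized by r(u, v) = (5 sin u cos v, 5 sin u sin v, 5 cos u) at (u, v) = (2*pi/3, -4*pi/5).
K = 1/25

Coefficients of the first fundamental form: E = 25, F = 0, G = 25*sin(u)^2.
Coefficients of the second fundamental form: L = -5*sin(u)/Abs(sin(u)), M = 0, N = -5*sin(u)^3/Abs(sin(u)).
Assemble K = (LN − M²)/(EG − F²) = 1/25. At (u, v) = (2*pi/3, -4*pi/5): K = 1/25.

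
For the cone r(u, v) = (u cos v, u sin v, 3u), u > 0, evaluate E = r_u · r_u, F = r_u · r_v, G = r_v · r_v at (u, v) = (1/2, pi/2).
E = 10;  F = 0;  G = 1/4

Partials: r_u = (cos(v), sin(v), 3), r_v = (-u*sin(v), u*cos(v), 0). As functions of (u, v):
  E = r_u · r_u = 10,
  F = r_u · r_v = 0,
  G = r_v · r_v = u^2.
Evaluating at (u, v) = (1/2, pi/2): E = 10, F = 0, G = 1/4.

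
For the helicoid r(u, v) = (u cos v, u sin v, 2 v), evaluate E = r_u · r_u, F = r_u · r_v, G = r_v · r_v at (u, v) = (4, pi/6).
E = 1;  F = 0;  G = 20

Partials: r_u = (cos(v), sin(v), 0), r_v = (-u*sin(v), u*cos(v), 2). As functions of (u, v):
  E = r_u · r_u = 1,
  F = r_u · r_v = 0,
  G = r_v · r_v = u^2 + 4.
Evaluating at (u, v) = (4, pi/6): E = 1, F = 0, G = 20.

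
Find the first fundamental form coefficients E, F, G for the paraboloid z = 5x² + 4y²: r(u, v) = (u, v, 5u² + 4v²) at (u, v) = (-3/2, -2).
E = 226;  F = 240;  G = 257

Partials: r_u = (1, 0, 10*u), r_v = (0, 1, 8*v). As functions of (u, v):
  E = r_u · r_u = 100*u^2 + 1,
  F = r_u · r_v = 80*u*v,
  G = r_v · r_v = 64*v^2 + 1.
Evaluating at (u, v) = (-3/2, -2): E = 226, F = 240, G = 257.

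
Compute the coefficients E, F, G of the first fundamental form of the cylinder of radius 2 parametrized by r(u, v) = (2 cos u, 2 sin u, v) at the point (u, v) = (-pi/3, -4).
E = 4;  F = 0;  G = 1

Partials: r_u = (-2*sin(u), 2*cos(u), 0), r_v = (0, 0, 1). As functions of (u, v):
  E = r_u · r_u = 4,
  F = r_u · r_v = 0,
  G = r_v · r_v = 1.
Evaluating at (u, v) = (-pi/3, -4): E = 4, F = 0, G = 1.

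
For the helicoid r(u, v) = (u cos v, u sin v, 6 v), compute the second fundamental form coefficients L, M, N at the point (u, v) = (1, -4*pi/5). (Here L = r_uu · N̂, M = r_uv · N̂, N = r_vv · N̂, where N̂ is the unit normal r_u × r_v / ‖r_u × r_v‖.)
L = 0;  M = -6*sqrt(37)/37;  N = 0

Compute the unit normal N̂(u, v) = (6*sin(v)/sqrt(u^2 + 36), -6*cos(v)/sqrt(u^2 + 36), u/sqrt(u^2 + 36)), and the second partials r_uu, r_uv, r_vv. Take dot products:
  L(u, v) = r_uu · N̂ = 0,
  M(u, v) = r_uv · N̂ = -6/sqrt(u^2 + 36),
  N(u, v) = r_vv · N̂ = 0.
Evaluating at (u, v) = (1, -4*pi/5):
  L = 0, M = -6*sqrt(37)/37, N = 0.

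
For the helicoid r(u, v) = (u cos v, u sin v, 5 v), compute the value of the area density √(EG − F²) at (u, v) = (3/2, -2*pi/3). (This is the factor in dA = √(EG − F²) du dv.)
√(EG − F²)|_{(3/2, -2*pi/3)} = sqrt(109)/2

E = 1, F = 0, G = u^2 + 25, so EG − F² = u^2 + 25. Taking the positive square root: √(EG − F²) = sqrt(u^2 + 25). At (u, v) = (3/2, -2*pi/3): sqrt(109)/2.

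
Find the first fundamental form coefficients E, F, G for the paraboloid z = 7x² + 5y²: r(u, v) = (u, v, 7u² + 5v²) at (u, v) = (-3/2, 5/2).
E = 442;  F = -525;  G = 626

Partials: r_u = (1, 0, 14*u), r_v = (0, 1, 10*v). As functions of (u, v):
  E = r_u · r_u = 196*u^2 + 1,
  F = r_u · r_v = 140*u*v,
  G = r_v · r_v = 100*v^2 + 1.
Evaluating at (u, v) = (-3/2, 5/2): E = 442, F = -525, G = 626.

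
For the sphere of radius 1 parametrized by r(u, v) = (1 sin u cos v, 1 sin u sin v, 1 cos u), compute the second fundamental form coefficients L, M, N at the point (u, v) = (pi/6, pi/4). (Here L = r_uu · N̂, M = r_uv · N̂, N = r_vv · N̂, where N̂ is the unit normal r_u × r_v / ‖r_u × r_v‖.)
L = -1;  M = 0;  N = -1/4

Compute the unit normal N̂(u, v) = (sin(u)^2*cos(v)/Abs(sin(u)), sin(u)^2*sin(v)/Abs(sin(u)), sin(2*u)/(2*Abs(sin(u)))), and the second partials r_uu, r_uv, r_vv. Take dot products:
  L(u, v) = r_uu · N̂ = -sin(u)/Abs(sin(u)),
  M(u, v) = r_uv · N̂ = 0,
  N(u, v) = r_vv · N̂ = -sin(u)^3/Abs(sin(u)).
Evaluating at (u, v) = (pi/6, pi/4):
  L = -1, M = 0, N = -1/4.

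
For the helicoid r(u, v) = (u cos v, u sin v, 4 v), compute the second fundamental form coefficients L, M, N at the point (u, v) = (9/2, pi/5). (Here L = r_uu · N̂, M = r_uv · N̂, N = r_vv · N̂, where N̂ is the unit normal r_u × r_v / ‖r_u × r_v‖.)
L = 0;  M = -8*sqrt(145)/145;  N = 0

Compute the unit normal N̂(u, v) = (4*sin(v)/sqrt(u^2 + 16), -4*cos(v)/sqrt(u^2 + 16), u/sqrt(u^2 + 16)), and the second partials r_uu, r_uv, r_vv. Take dot products:
  L(u, v) = r_uu · N̂ = 0,
  M(u, v) = r_uv · N̂ = -4/sqrt(u^2 + 16),
  N(u, v) = r_vv · N̂ = 0.
Evaluating at (u, v) = (9/2, pi/5):
  L = 0, M = -8*sqrt(145)/145, N = 0.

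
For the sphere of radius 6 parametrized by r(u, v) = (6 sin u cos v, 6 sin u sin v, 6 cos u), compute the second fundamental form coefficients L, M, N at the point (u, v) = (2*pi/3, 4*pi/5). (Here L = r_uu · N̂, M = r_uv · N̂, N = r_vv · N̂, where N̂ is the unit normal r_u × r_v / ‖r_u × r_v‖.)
L = -6;  M = 0;  N = -9/2

Compute the unit normal N̂(u, v) = (sin(u)^2*cos(v)/Abs(sin(u)), sin(u)^2*sin(v)/Abs(sin(u)), sin(2*u)/(2*Abs(sin(u)))), and the second partials r_uu, r_uv, r_vv. Take dot products:
  L(u, v) = r_uu · N̂ = -6*sin(u)/Abs(sin(u)),
  M(u, v) = r_uv · N̂ = 0,
  N(u, v) = r_vv · N̂ = -6*sin(u)^3/Abs(sin(u)).
Evaluating at (u, v) = (2*pi/3, 4*pi/5):
  L = -6, M = 0, N = -9/2.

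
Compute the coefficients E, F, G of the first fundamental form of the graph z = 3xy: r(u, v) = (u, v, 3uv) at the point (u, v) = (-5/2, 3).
E = 82;  F = -135/2;  G = 229/4

Partials: r_u = (1, 0, 3*v), r_v = (0, 1, 3*u). As functions of (u, v):
  E = r_u · r_u = 9*v^2 + 1,
  F = r_u · r_v = 9*u*v,
  G = r_v · r_v = 9*u^2 + 1.
Evaluating at (u, v) = (-5/2, 3): E = 82, F = -135/2, G = 229/4.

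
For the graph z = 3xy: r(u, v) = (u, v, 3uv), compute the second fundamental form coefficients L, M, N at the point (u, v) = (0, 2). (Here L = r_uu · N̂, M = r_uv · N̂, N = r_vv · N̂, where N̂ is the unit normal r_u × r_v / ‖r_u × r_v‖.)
L = 0;  M = 3*sqrt(37)/37;  N = 0

Compute the unit normal N̂(u, v) = (-3*v/sqrt(9*u^2 + 9*v^2 + 1), -3*u/sqrt(9*u^2 + 9*v^2 + 1), 1/sqrt(9*u^2 + 9*v^2 + 1)), and the second partials r_uu, r_uv, r_vv. Take dot products:
  L(u, v) = r_uu · N̂ = 0,
  M(u, v) = r_uv · N̂ = 3/sqrt(9*u^2 + 9*v^2 + 1),
  N(u, v) = r_vv · N̂ = 0.
Evaluating at (u, v) = (0, 2):
  L = 0, M = 3*sqrt(37)/37, N = 0.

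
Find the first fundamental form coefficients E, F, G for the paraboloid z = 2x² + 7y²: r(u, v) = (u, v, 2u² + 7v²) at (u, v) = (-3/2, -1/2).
E = 37;  F = 42;  G = 50

Partials: r_u = (1, 0, 4*u), r_v = (0, 1, 14*v). As functions of (u, v):
  E = r_u · r_u = 16*u^2 + 1,
  F = r_u · r_v = 56*u*v,
  G = r_v · r_v = 196*v^2 + 1.
Evaluating at (u, v) = (-3/2, -1/2): E = 37, F = 42, G = 50.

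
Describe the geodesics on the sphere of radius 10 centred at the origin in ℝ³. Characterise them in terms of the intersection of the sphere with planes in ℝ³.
Geodesics on the sphere of radius 10 are great circles — circles of radius 10 obtained as the intersection of the sphere with planes through the origin (the centre of the sphere).

A curve α(t) of nonzero constant speed on the sphere of radius 10 is a geodesic iff its acceleration α̈ is everywhere normal to the surface, i.e. parallel to the radial vector α(t). Then d/dt(α × α̇) = α̇ × α̇ + α × α̈ = 0, so α × α̇ is a constant vector n ≠ 0 and α(t) · n = 0 for all t: α lies in the plane through the origin with normal n. The intersection of that plane with the sphere is a circle of radius 10 (a great circle). Conversely, a great circle traversed at constant speed has centripetal acceleration pointing at the origin, hence normal to the sphere, so every great circle is a geodesic.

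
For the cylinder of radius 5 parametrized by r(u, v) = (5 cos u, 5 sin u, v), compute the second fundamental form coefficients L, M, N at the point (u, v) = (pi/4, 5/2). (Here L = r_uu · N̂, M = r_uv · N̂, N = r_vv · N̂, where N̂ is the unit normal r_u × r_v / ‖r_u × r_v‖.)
L = -5;  M = 0;  N = 0

Compute the unit normal N̂(u, v) = (cos(u), sin(u), 0), and the second partials r_uu, r_uv, r_vv. Take dot products:
  L(u, v) = r_uu · N̂ = -5,
  M(u, v) = r_uv · N̂ = 0,
  N(u, v) = r_vv · N̂ = 0.
Evaluating at (u, v) = (pi/4, 5/2):
  L = -5, M = 0, N = 0.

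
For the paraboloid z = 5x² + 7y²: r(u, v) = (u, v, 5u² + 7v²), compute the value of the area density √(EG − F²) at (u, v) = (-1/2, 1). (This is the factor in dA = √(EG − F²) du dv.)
√(EG − F²)|_{(-1/2, 1)} = sqrt(222)

E = 100*u^2 + 1, F = 140*u*v, G = 196*v^2 + 1, so EG − F² = 100*u^2 + 196*v^2 + 1. Taking the positive square root: √(EG − F²) = sqrt(100*u^2 + 196*v^2 + 1). At (u, v) = (-1/2, 1): sqrt(222).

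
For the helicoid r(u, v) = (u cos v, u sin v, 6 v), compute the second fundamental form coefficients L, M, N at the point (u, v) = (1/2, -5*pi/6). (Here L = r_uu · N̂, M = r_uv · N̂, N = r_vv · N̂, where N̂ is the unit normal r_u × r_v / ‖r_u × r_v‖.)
L = 0;  M = -12*sqrt(145)/145;  N = 0

Compute the unit normal N̂(u, v) = (6*sin(v)/sqrt(u^2 + 36), -6*cos(v)/sqrt(u^2 + 36), u/sqrt(u^2 + 36)), and the second partials r_uu, r_uv, r_vv. Take dot products:
  L(u, v) = r_uu · N̂ = 0,
  M(u, v) = r_uv · N̂ = -6/sqrt(u^2 + 36),
  N(u, v) = r_vv · N̂ = 0.
Evaluating at (u, v) = (1/2, -5*pi/6):
  L = 0, M = -12*sqrt(145)/145, N = 0.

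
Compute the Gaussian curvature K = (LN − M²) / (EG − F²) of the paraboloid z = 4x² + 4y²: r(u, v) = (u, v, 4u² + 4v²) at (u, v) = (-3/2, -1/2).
K = 64/25921

Coefficients of the first fundamental form: E = 64*u^2 + 1, F = 64*u*v, G = 64*v^2 + 1.
Coefficients of the second fundamental form: L = 8/sqrt(64*u^2 + 64*v^2 + 1), M = 0, N = 8/sqrt(64*u^2 + 64*v^2 + 1).
Assemble K = (LN − M²)/(EG − F²) = 64/(4096*u^4 + 8192*u^2*v^2 + 128*u^2 + 4096*v^4 + 128*v^2 + 1). At (u, v) = (-3/2, -1/2): K = 64/25921.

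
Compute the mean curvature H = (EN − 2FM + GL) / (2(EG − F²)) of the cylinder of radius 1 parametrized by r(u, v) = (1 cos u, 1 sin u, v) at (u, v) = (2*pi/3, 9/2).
H = -1/2

With E = 1, F = 0, G = 1, L = -1, M = 0, N = 0, assemble
  H = (EN − 2FM + GL) / (2(EG − F²)) = -1/2.
At (u, v) = (2*pi/3, 9/2): H = -1/2.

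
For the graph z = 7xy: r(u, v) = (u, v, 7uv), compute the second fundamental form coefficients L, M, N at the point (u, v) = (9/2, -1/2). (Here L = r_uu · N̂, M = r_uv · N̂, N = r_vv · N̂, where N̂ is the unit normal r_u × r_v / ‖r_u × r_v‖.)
L = 0;  M = 7*sqrt(4022)/2011;  N = 0

Compute the unit normal N̂(u, v) = (-7*v/sqrt(49*u^2 + 49*v^2 + 1), -7*u/sqrt(49*u^2 + 49*v^2 + 1), 1/sqrt(49*u^2 + 49*v^2 + 1)), and the second partials r_uu, r_uv, r_vv. Take dot products:
  L(u, v) = r_uu · N̂ = 0,
  M(u, v) = r_uv · N̂ = 7/sqrt(49*u^2 + 49*v^2 + 1),
  N(u, v) = r_vv · N̂ = 0.
Evaluating at (u, v) = (9/2, -1/2):
  L = 0, M = 7*sqrt(4022)/2011, N = 0.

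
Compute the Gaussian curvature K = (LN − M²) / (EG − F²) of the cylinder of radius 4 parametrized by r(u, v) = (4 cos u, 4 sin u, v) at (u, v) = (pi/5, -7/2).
K = 0

Coefficients of the first fundamental form: E = 16, F = 0, G = 1.
Coefficients of the second fundamental form: L = -4, M = 0, N = 0.
Assemble K = (LN − M²)/(EG − F²) = 0. At (u, v) = (pi/5, -7/2): K = 0.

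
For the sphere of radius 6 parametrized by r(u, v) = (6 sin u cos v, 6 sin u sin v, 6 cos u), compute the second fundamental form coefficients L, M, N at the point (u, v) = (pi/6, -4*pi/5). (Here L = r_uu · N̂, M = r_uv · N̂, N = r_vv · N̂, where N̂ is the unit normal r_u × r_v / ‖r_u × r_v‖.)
L = -6;  M = 0;  N = -3/2

Compute the unit normal N̂(u, v) = (sin(u)^2*cos(v)/Abs(sin(u)), sin(u)^2*sin(v)/Abs(sin(u)), sin(2*u)/(2*Abs(sin(u)))), and the second partials r_uu, r_uv, r_vv. Take dot products:
  L(u, v) = r_uu · N̂ = -6*sin(u)/Abs(sin(u)),
  M(u, v) = r_uv · N̂ = 0,
  N(u, v) = r_vv · N̂ = -6*sin(u)^3/Abs(sin(u)).
Evaluating at (u, v) = (pi/6, -4*pi/5):
  L = -6, M = 0, N = -3/2.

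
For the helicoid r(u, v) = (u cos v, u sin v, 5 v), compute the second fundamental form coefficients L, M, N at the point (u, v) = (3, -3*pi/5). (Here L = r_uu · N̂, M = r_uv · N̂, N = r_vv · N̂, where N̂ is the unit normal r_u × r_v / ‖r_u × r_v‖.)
L = 0;  M = -5*sqrt(34)/34;  N = 0

Compute the unit normal N̂(u, v) = (5*sin(v)/sqrt(u^2 + 25), -5*cos(v)/sqrt(u^2 + 25), u/sqrt(u^2 + 25)), and the second partials r_uu, r_uv, r_vv. Take dot products:
  L(u, v) = r_uu · N̂ = 0,
  M(u, v) = r_uv · N̂ = -5/sqrt(u^2 + 25),
  N(u, v) = r_vv · N̂ = 0.
Evaluating at (u, v) = (3, -3*pi/5):
  L = 0, M = -5*sqrt(34)/34, N = 0.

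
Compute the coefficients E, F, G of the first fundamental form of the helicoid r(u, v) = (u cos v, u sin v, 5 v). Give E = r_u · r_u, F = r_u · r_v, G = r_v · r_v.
E = 1;  F = 0;  G = u^2 + 25

Compute partials: r_u = (cos(v), sin(v), 0), r_v = (-u*sin(v), u*cos(v), 5). Then
  E = r_u · r_u = 1,
  F = r_u · r_v = 0,
  G = r_v · r_v = u^2 + 25.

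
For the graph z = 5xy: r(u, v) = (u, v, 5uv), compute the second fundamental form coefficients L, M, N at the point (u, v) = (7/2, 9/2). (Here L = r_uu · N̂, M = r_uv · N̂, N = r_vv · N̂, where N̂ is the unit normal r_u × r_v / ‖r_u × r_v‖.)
L = 0;  M = 5*sqrt(3254)/1627;  N = 0

Compute the unit normal N̂(u, v) = (-5*v/sqrt(25*u^2 + 25*v^2 + 1), -5*u/sqrt(25*u^2 + 25*v^2 + 1), 1/sqrt(25*u^2 + 25*v^2 + 1)), and the second partials r_uu, r_uv, r_vv. Take dot products:
  L(u, v) = r_uu · N̂ = 0,
  M(u, v) = r_uv · N̂ = 5/sqrt(25*u^2 + 25*v^2 + 1),
  N(u, v) = r_vv · N̂ = 0.
Evaluating at (u, v) = (7/2, 9/2):
  L = 0, M = 5*sqrt(3254)/1627, N = 0.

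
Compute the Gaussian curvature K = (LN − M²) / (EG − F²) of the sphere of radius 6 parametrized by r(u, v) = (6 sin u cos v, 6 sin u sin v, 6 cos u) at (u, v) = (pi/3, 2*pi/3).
K = 1/36

Coefficients of the first fundamental form: E = 36, F = 0, G = 36*sin(u)^2.
Coefficients of the second fundamental form: L = -6*sin(u)/Abs(sin(u)), M = 0, N = -6*sin(u)^3/Abs(sin(u)).
Assemble K = (LN − M²)/(EG − F²) = 1/36. At (u, v) = (pi/3, 2*pi/3): K = 1/36.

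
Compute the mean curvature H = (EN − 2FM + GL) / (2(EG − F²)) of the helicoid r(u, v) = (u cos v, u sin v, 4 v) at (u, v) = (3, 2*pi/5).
H = 0

With E = 1, F = 0, G = u^2 + 16, L = 0, M = -4/sqrt(u^2 + 16), N = 0, assemble
  H = (EN − 2FM + GL) / (2(EG − F²)) = 0.
At (u, v) = (3, 2*pi/5): H = 0.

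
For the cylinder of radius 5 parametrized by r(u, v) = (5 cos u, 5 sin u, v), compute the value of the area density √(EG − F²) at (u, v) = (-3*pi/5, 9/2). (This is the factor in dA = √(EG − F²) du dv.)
√(EG − F²)|_{(-3*pi/5, 9/2)} = 5

E = 25, F = 0, G = 1, so EG − F² = 25. Taking the positive square root: √(EG − F²) = 5. At (u, v) = (-3*pi/5, 9/2): 5.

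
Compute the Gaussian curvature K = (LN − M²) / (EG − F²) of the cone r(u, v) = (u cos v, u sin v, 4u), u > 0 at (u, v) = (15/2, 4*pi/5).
K = 0

Coefficients of the first fundamental form: E = 17, F = 0, G = u^2.
Coefficients of the second fundamental form: L = 0, M = 0, N = 4*sqrt(17)*u^2/(17*Abs(u)).
Assemble K = (LN − M²)/(EG − F²) = 0. At (u, v) = (15/2, 4*pi/5): K = 0.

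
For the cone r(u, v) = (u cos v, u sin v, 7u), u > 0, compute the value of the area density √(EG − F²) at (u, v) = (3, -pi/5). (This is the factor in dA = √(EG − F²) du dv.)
√(EG − F²)|_{(3, -pi/5)} = 15*sqrt(2)

E = 50, F = 0, G = u^2, so EG − F² = 50*u^2. Taking the positive square root: √(EG − F²) = 5*sqrt(2)*Abs(u). At (u, v) = (3, -pi/5): 15*sqrt(2).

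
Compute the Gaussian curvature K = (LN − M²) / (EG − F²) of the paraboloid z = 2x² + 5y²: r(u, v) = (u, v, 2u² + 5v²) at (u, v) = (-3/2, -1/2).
K = 10/961

Coefficients of the first fundamental form: E = 16*u^2 + 1, F = 40*u*v, G = 100*v^2 + 1.
Coefficients of the second fundamental form: L = 4/sqrt(16*u^2 + 100*v^2 + 1), M = 0, N = 10/sqrt(16*u^2 + 100*v^2 + 1).
Assemble K = (LN − M²)/(EG − F²) = 40/(256*u^4 + 3200*u^2*v^2 + 32*u^2 + 10000*v^4 + 200*v^2 + 1). At (u, v) = (-3/2, -1/2): K = 10/961.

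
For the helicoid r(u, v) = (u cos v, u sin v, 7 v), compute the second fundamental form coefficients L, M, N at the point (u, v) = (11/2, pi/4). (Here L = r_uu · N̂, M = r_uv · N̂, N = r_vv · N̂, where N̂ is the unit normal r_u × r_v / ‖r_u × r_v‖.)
L = 0;  M = -14*sqrt(317)/317;  N = 0

Compute the unit normal N̂(u, v) = (7*sin(v)/sqrt(u^2 + 49), -7*cos(v)/sqrt(u^2 + 49), u/sqrt(u^2 + 49)), and the second partials r_uu, r_uv, r_vv. Take dot products:
  L(u, v) = r_uu · N̂ = 0,
  M(u, v) = r_uv · N̂ = -7/sqrt(u^2 + 49),
  N(u, v) = r_vv · N̂ = 0.
Evaluating at (u, v) = (11/2, pi/4):
  L = 0, M = -14*sqrt(317)/317, N = 0.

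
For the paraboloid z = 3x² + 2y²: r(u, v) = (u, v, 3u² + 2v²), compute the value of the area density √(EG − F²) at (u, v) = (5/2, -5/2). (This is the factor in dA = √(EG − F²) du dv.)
√(EG − F²)|_{(5/2, -5/2)} = sqrt(326)

E = 36*u^2 + 1, F = 24*u*v, G = 16*v^2 + 1, so EG − F² = 36*u^2 + 16*v^2 + 1. Taking the positive square root: √(EG − F²) = sqrt(36*u^2 + 16*v^2 + 1). At (u, v) = (5/2, -5/2): sqrt(326).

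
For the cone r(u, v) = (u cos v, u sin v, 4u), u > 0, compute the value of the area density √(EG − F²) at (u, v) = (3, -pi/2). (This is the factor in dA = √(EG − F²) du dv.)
√(EG − F²)|_{(3, -pi/2)} = 3*sqrt(17)

E = 17, F = 0, G = u^2, so EG − F² = 17*u^2. Taking the positive square root: √(EG − F²) = sqrt(17)*Abs(u). At (u, v) = (3, -pi/2): 3*sqrt(17).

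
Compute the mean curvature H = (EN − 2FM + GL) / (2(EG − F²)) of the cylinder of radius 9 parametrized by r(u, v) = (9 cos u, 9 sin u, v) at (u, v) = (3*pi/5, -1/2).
H = -1/18

With E = 81, F = 0, G = 1, L = -9, M = 0, N = 0, assemble
  H = (EN − 2FM + GL) / (2(EG − F²)) = -1/18.
At (u, v) = (3*pi/5, -1/2): H = -1/18.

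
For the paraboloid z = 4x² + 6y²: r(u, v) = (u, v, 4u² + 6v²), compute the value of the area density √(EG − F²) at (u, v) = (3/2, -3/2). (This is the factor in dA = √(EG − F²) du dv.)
√(EG − F²)|_{(3/2, -3/2)} = sqrt(469)

E = 64*u^2 + 1, F = 96*u*v, G = 144*v^2 + 1, so EG − F² = 64*u^2 + 144*v^2 + 1. Taking the positive square root: √(EG − F²) = sqrt(64*u^2 + 144*v^2 + 1). At (u, v) = (3/2, -3/2): sqrt(469).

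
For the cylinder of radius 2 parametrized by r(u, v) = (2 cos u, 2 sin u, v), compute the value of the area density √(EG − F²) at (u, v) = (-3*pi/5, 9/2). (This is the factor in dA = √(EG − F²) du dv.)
√(EG − F²)|_{(-3*pi/5, 9/2)} = 2

E = 4, F = 0, G = 1, so EG − F² = 4. Taking the positive square root: √(EG − F²) = 2. At (u, v) = (-3*pi/5, 9/2): 2.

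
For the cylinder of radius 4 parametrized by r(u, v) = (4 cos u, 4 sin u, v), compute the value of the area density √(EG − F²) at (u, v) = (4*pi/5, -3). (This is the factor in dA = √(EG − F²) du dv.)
√(EG − F²)|_{(4*pi/5, -3)} = 4

E = 16, F = 0, G = 1, so EG − F² = 16. Taking the positive square root: √(EG − F²) = 4. At (u, v) = (4*pi/5, -3): 4.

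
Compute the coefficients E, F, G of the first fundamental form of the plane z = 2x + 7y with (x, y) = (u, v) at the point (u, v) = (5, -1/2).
E = 5;  F = 14;  G = 50

Partials: r_u = (1, 0, 2), r_v = (0, 1, 7). As functions of (u, v):
  E = r_u · r_u = 5,
  F = r_u · r_v = 14,
  G = r_v · r_v = 50.
Evaluating at (u, v) = (5, -1/2): E = 5, F = 14, G = 50.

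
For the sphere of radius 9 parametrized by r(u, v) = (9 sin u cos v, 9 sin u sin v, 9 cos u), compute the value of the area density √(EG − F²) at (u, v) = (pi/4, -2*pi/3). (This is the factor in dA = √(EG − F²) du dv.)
√(EG − F²)|_{(pi/4, -2*pi/3)} = 81*sqrt(2)/2

E = 81, F = 0, G = 81*sin(u)^2, so EG − F² = 6561*sin(u)^2. Taking the positive square root: √(EG − F²) = 81*Abs(sin(u)). At (u, v) = (pi/4, -2*pi/3): 81*sqrt(2)/2.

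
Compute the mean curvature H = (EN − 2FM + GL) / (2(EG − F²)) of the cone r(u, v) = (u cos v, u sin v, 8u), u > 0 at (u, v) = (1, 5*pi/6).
H = 4*sqrt(65)/65

With E = 65, F = 0, G = u^2, L = 0, M = 0, N = 8*sqrt(65)*u^2/(65*Abs(u)), assemble
  H = (EN − 2FM + GL) / (2(EG − F²)) = 4*sqrt(65)/(65*Abs(u)).
At (u, v) = (1, 5*pi/6): H = 4*sqrt(65)/65.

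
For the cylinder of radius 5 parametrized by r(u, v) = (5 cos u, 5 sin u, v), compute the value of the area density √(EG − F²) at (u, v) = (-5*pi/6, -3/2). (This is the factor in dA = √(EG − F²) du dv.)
√(EG − F²)|_{(-5*pi/6, -3/2)} = 5

E = 25, F = 0, G = 1, so EG − F² = 25. Taking the positive square root: √(EG − F²) = 5. At (u, v) = (-5*pi/6, -3/2): 5.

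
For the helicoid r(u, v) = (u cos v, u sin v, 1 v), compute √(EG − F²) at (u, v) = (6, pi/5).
√(EG − F²)|_{(6, pi/5)} = sqrt(37)

E = 1, F = 0, G = u^2 + 1; EG − F² = u^2 + 1; √(EG − F²) = sqrt(u^2 + 1). At the given point: sqrt(37).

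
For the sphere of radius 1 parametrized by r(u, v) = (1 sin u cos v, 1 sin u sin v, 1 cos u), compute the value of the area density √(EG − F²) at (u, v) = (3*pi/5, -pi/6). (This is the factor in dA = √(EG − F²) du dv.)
√(EG − F²)|_{(3*pi/5, -pi/6)} = sqrt(2*sqrt(5) + 10)/4

E = 1, F = 0, G = sin(u)^2, so EG − F² = sin(u)^2. Taking the positive square root: √(EG − F²) = Abs(sin(u)). At (u, v) = (3*pi/5, -pi/6): sqrt(2*sqrt(5) + 10)/4.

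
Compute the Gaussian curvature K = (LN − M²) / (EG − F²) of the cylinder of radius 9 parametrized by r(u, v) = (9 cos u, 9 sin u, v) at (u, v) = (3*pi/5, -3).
K = 0

Coefficients of the first fundamental form: E = 81, F = 0, G = 1.
Coefficients of the second fundamental form: L = -9, M = 0, N = 0.
Assemble K = (LN − M²)/(EG − F²) = 0. At (u, v) = (3*pi/5, -3): K = 0.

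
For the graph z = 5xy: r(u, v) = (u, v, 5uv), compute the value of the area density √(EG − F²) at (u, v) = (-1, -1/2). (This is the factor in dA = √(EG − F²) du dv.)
√(EG − F²)|_{(-1, -1/2)} = sqrt(129)/2

E = 25*v^2 + 1, F = 25*u*v, G = 25*u^2 + 1, so EG − F² = 25*u^2 + 25*v^2 + 1. Taking the positive square root: √(EG − F²) = sqrt(25*u^2 + 25*v^2 + 1). At (u, v) = (-1, -1/2): sqrt(129)/2.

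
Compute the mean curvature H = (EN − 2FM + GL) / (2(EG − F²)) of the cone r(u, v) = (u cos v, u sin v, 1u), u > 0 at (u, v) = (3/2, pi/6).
H = sqrt(2)/6

With E = 2, F = 0, G = u^2, L = 0, M = 0, N = sqrt(2)*u^2/(2*Abs(u)), assemble
  H = (EN − 2FM + GL) / (2(EG − F²)) = sqrt(2)/(4*Abs(u)).
At (u, v) = (3/2, pi/6): H = sqrt(2)/6.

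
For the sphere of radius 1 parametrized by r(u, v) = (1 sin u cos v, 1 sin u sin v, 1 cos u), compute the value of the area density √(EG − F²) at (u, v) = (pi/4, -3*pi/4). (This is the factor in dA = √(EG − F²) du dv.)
√(EG − F²)|_{(pi/4, -3*pi/4)} = sqrt(2)/2

E = 1, F = 0, G = sin(u)^2, so EG − F² = sin(u)^2. Taking the positive square root: √(EG − F²) = Abs(sin(u)). At (u, v) = (pi/4, -3*pi/4): sqrt(2)/2.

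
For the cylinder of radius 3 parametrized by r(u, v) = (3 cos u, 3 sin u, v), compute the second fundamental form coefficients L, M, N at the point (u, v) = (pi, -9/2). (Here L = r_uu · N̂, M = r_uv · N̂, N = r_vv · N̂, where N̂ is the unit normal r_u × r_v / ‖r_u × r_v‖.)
L = -3;  M = 0;  N = 0

Compute the unit normal N̂(u, v) = (cos(u), sin(u), 0), and the second partials r_uu, r_uv, r_vv. Take dot products:
  L(u, v) = r_uu · N̂ = -3,
  M(u, v) = r_uv · N̂ = 0,
  N(u, v) = r_vv · N̂ = 0.
Evaluating at (u, v) = (pi, -9/2):
  L = -3, M = 0, N = 0.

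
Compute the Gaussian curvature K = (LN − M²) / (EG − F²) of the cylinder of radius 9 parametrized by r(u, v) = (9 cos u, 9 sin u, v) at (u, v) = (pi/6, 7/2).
K = 0

Coefficients of the first fundamental form: E = 81, F = 0, G = 1.
Coefficients of the second fundamental form: L = -9, M = 0, N = 0.
Assemble K = (LN − M²)/(EG − F²) = 0. At (u, v) = (pi/6, 7/2): K = 0.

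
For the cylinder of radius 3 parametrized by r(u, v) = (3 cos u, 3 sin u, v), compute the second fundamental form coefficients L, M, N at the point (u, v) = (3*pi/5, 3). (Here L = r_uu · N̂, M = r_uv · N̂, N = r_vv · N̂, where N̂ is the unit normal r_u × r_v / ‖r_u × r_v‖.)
L = -3;  M = 0;  N = 0

Compute the unit normal N̂(u, v) = (cos(u), sin(u), 0), and the second partials r_uu, r_uv, r_vv. Take dot products:
  L(u, v) = r_uu · N̂ = -3,
  M(u, v) = r_uv · N̂ = 0,
  N(u, v) = r_vv · N̂ = 0.
Evaluating at (u, v) = (3*pi/5, 3):
  L = -3, M = 0, N = 0.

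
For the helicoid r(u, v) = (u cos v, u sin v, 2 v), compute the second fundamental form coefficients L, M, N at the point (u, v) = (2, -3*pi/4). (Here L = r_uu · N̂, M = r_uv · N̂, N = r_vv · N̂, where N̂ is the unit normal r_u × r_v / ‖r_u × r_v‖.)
L = 0;  M = -sqrt(2)/2;  N = 0

Compute the unit normal N̂(u, v) = (2*sin(v)/sqrt(u^2 + 4), -2*cos(v)/sqrt(u^2 + 4), u/sqrt(u^2 + 4)), and the second partials r_uu, r_uv, r_vv. Take dot products:
  L(u, v) = r_uu · N̂ = 0,
  M(u, v) = r_uv · N̂ = -2/sqrt(u^2 + 4),
  N(u, v) = r_vv · N̂ = 0.
Evaluating at (u, v) = (2, -3*pi/4):
  L = 0, M = -sqrt(2)/2, N = 0.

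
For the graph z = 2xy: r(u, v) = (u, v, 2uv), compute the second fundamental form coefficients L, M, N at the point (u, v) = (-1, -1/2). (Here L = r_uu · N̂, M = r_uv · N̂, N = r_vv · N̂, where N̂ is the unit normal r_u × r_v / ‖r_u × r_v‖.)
L = 0;  M = sqrt(6)/3;  N = 0

Compute the unit normal N̂(u, v) = (-2*v/sqrt(4*u^2 + 4*v^2 + 1), -2*u/sqrt(4*u^2 + 4*v^2 + 1), 1/sqrt(4*u^2 + 4*v^2 + 1)), and the second partials r_uu, r_uv, r_vv. Take dot products:
  L(u, v) = r_uu · N̂ = 0,
  M(u, v) = r_uv · N̂ = 2/sqrt(4*u^2 + 4*v^2 + 1),
  N(u, v) = r_vv · N̂ = 0.
Evaluating at (u, v) = (-1, -1/2):
  L = 0, M = sqrt(6)/3, N = 0.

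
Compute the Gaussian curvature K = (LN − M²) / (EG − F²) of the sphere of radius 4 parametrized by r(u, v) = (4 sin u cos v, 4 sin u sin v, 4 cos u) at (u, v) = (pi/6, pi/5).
K = 1/16

Coefficients of the first fundamental form: E = 16, F = 0, G = 16*sin(u)^2.
Coefficients of the second fundamental form: L = -4*sin(u)/Abs(sin(u)), M = 0, N = -4*sin(u)^3/Abs(sin(u)).
Assemble K = (LN − M²)/(EG − F²) = 1/16. At (u, v) = (pi/6, pi/5): K = 1/16.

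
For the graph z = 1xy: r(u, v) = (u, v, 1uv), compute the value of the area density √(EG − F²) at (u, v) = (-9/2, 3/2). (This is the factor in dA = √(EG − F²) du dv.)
√(EG − F²)|_{(-9/2, 3/2)} = sqrt(94)/2

E = v^2 + 1, F = u*v, G = u^2 + 1, so EG − F² = u^2 + v^2 + 1. Taking the positive square root: √(EG − F²) = sqrt(u^2 + v^2 + 1). At (u, v) = (-9/2, 3/2): sqrt(94)/2.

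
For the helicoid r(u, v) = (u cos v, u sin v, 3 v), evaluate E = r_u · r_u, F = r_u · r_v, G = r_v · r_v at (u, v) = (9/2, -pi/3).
E = 1;  F = 0;  G = 117/4

Partials: r_u = (cos(v), sin(v), 0), r_v = (-u*sin(v), u*cos(v), 3). As functions of (u, v):
  E = r_u · r_u = 1,
  F = r_u · r_v = 0,
  G = r_v · r_v = u^2 + 9.
Evaluating at (u, v) = (9/2, -pi/3): E = 1, F = 0, G = 117/4.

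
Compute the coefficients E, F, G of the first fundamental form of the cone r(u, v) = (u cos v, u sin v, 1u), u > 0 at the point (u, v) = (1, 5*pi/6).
E = 2;  F = 0;  G = 1

Partials: r_u = (cos(v), sin(v), 1), r_v = (-u*sin(v), u*cos(v), 0). As functions of (u, v):
  E = r_u · r_u = 2,
  F = r_u · r_v = 0,
  G = r_v · r_v = u^2.
Evaluating at (u, v) = (1, 5*pi/6): E = 2, F = 0, G = 1.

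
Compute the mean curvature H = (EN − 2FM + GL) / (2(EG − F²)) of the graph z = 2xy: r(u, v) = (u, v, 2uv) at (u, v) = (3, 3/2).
H = -9*sqrt(46)/529

With E = 4*v^2 + 1, F = 4*u*v, G = 4*u^2 + 1, L = 0, M = 2/sqrt(4*u^2 + 4*v^2 + 1), N = 0, assemble
  H = (EN − 2FM + GL) / (2(EG − F²)) = -8*u*v/(4*u^2 + 4*v^2 + 1)^(3/2).
At (u, v) = (3, 3/2): H = -9*sqrt(46)/529.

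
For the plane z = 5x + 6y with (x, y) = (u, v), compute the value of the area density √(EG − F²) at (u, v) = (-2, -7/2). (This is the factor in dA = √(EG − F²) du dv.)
√(EG − F²)|_{(-2, -7/2)} = sqrt(62)

E = 26, F = 30, G = 37, so EG − F² = 62. Taking the positive square root: √(EG − F²) = sqrt(62). At (u, v) = (-2, -7/2): sqrt(62).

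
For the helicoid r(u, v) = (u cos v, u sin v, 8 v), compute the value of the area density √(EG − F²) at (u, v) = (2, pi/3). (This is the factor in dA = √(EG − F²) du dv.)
√(EG − F²)|_{(2, pi/3)} = 2*sqrt(17)

E = 1, F = 0, G = u^2 + 64, so EG − F² = u^2 + 64. Taking the positive square root: √(EG − F²) = sqrt(u^2 + 64). At (u, v) = (2, pi/3): 2*sqrt(17).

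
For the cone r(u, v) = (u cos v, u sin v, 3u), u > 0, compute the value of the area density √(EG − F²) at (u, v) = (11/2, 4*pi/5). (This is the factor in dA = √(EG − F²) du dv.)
√(EG − F²)|_{(11/2, 4*pi/5)} = 11*sqrt(10)/2

E = 10, F = 0, G = u^2, so EG − F² = 10*u^2. Taking the positive square root: √(EG − F²) = sqrt(10)*Abs(u). At (u, v) = (11/2, 4*pi/5): 11*sqrt(10)/2.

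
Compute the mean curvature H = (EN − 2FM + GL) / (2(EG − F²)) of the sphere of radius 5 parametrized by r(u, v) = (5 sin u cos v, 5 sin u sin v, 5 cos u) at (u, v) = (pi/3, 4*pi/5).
H = -1/5

With E = 25, F = 0, G = 25*sin(u)^2, L = -5*sin(u)/Abs(sin(u)), M = 0, N = -5*sin(u)^3/Abs(sin(u)), assemble
  H = (EN − 2FM + GL) / (2(EG − F²)) = -sin(u)/(5*Abs(sin(u))).
At (u, v) = (pi/3, 4*pi/5): H = -1/5.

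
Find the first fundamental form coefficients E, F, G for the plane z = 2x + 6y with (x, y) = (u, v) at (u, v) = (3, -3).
E = 5;  F = 12;  G = 37

Partials: r_u = (1, 0, 2), r_v = (0, 1, 6). As functions of (u, v):
  E = r_u · r_u = 5,
  F = r_u · r_v = 12,
  G = r_v · r_v = 37.
Evaluating at (u, v) = (3, -3): E = 5, F = 12, G = 37.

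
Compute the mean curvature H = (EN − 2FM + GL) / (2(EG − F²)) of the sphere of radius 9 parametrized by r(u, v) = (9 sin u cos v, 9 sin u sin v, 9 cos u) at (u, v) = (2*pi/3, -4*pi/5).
H = -1/9

With E = 81, F = 0, G = 81*sin(u)^2, L = -9*sin(u)/Abs(sin(u)), M = 0, N = -9*sin(u)^3/Abs(sin(u)), assemble
  H = (EN − 2FM + GL) / (2(EG − F²)) = -sin(u)/(9*Abs(sin(u))).
At (u, v) = (2*pi/3, -4*pi/5): H = -1/9.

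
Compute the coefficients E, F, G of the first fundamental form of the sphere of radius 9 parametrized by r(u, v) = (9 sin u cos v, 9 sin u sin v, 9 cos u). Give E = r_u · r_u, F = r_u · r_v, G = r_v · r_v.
E = 81;  F = 0;  G = 81*sin(u)^2

Compute partials: r_u = (9*cos(u)*cos(v), 9*sin(v)*cos(u), -9*sin(u)), r_v = (-9*sin(u)*sin(v), 9*sin(u)*cos(v), 0). Then
  E = r_u · r_u = 81,
  F = r_u · r_v = 0,
  G = r_v · r_v = 81*sin(u)^2.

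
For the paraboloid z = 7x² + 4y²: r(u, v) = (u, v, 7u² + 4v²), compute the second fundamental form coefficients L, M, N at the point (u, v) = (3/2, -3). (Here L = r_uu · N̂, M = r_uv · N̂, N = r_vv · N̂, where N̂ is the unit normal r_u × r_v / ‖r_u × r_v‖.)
L = 7*sqrt(1018)/509;  M = 0;  N = 4*sqrt(1018)/509

Compute the unit normal N̂(u, v) = (-14*u/sqrt(196*u^2 + 64*v^2 + 1), -8*v/sqrt(196*u^2 + 64*v^2 + 1), 1/sqrt(196*u^2 + 64*v^2 + 1)), and the second partials r_uu, r_uv, r_vv. Take dot products:
  L(u, v) = r_uu · N̂ = 14/sqrt(196*u^2 + 64*v^2 + 1),
  M(u, v) = r_uv · N̂ = 0,
  N(u, v) = r_vv · N̂ = 8/sqrt(196*u^2 + 64*v^2 + 1).
Evaluating at (u, v) = (3/2, -3):
  L = 7*sqrt(1018)/509, M = 0, N = 4*sqrt(1018)/509.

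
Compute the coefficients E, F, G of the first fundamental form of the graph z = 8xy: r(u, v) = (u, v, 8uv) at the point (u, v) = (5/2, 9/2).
E = 1297;  F = 720;  G = 401

Partials: r_u = (1, 0, 8*v), r_v = (0, 1, 8*u). As functions of (u, v):
  E = r_u · r_u = 64*v^2 + 1,
  F = r_u · r_v = 64*u*v,
  G = r_v · r_v = 64*u^2 + 1.
Evaluating at (u, v) = (5/2, 9/2): E = 1297, F = 720, G = 401.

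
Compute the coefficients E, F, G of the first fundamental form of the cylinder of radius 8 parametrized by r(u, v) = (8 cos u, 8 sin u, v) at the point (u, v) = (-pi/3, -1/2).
E = 64;  F = 0;  G = 1

Partials: r_u = (-8*sin(u), 8*cos(u), 0), r_v = (0, 0, 1). As functions of (u, v):
  E = r_u · r_u = 64,
  F = r_u · r_v = 0,
  G = r_v · r_v = 1.
Evaluating at (u, v) = (-pi/3, -1/2): E = 64, F = 0, G = 1.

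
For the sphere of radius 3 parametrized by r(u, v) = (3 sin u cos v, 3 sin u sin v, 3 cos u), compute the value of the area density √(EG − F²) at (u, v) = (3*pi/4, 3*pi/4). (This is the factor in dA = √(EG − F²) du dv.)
√(EG − F²)|_{(3*pi/4, 3*pi/4)} = 9*sqrt(2)/2

E = 9, F = 0, G = 9*sin(u)^2, so EG − F² = 81*sin(u)^2. Taking the positive square root: √(EG − F²) = 9*Abs(sin(u)). At (u, v) = (3*pi/4, 3*pi/4): 9*sqrt(2)/2.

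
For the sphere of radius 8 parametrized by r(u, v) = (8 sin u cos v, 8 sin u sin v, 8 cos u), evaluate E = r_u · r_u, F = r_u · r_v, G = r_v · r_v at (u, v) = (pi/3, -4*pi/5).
E = 64;  F = 0;  G = 48

Partials: r_u = (8*cos(u)*cos(v), 8*sin(v)*cos(u), -8*sin(u)), r_v = (-8*sin(u)*sin(v), 8*sin(u)*cos(v), 0). As functions of (u, v):
  E = r_u · r_u = 64,
  F = r_u · r_v = 0,
  G = r_v · r_v = 64*sin(u)^2.
Evaluating at (u, v) = (pi/3, -4*pi/5): E = 64, F = 0, G = 48.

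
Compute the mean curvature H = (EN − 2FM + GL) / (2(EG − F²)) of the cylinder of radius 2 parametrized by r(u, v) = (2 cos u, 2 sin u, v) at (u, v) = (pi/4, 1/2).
H = -1/4

With E = 4, F = 0, G = 1, L = -2, M = 0, N = 0, assemble
  H = (EN − 2FM + GL) / (2(EG − F²)) = -1/4.
At (u, v) = (pi/4, 1/2): H = -1/4.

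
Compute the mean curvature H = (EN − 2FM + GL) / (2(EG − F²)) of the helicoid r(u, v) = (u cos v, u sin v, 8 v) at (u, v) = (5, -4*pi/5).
H = 0

With E = 1, F = 0, G = u^2 + 64, L = 0, M = -8/sqrt(u^2 + 64), N = 0, assemble
  H = (EN − 2FM + GL) / (2(EG − F²)) = 0.
At (u, v) = (5, -4*pi/5): H = 0.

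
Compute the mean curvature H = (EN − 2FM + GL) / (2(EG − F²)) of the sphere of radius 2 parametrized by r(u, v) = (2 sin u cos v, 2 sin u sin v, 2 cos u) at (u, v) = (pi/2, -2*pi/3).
H = -1/2

With E = 4, F = 0, G = 4*sin(u)^2, L = -2*sin(u)/Abs(sin(u)), M = 0, N = -2*sin(u)^3/Abs(sin(u)), assemble
  H = (EN − 2FM + GL) / (2(EG − F²)) = -sin(u)/(2*Abs(sin(u))).
At (u, v) = (pi/2, -2*pi/3): H = -1/2.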